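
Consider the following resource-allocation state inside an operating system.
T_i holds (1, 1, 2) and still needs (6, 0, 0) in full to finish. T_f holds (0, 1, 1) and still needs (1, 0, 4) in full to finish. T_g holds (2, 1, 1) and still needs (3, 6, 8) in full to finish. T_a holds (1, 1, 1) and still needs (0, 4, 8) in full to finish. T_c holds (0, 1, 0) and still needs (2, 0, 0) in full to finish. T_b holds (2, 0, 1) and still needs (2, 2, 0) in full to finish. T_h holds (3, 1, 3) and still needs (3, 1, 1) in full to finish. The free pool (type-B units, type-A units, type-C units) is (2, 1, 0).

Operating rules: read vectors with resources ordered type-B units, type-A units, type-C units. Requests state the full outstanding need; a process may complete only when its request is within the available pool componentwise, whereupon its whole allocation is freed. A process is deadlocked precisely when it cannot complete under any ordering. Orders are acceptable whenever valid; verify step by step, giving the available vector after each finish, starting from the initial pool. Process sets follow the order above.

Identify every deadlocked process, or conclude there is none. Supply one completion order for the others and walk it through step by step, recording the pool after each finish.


Deadlocked set: T_g and T_a.
Key observation: the pool after T_c, T_b, T_h, T_f, T_i is (8, 5, 7); every surviving request exceeds it in type-C units, so progress ends there.
One completion order for the rest: T_c, T_b, T_h, T_f, T_i. Step-by-step check:
  pool = (2, 1, 0)
  run T_c (needs (2, 0, 0), free (2, 1, 0)); after release of (0, 1, 0) the pool is (2, 2, 0)
  run T_b (needs (2, 2, 0), free (2, 2, 0)); after release of (2, 0, 1) the pool is (4, 2, 1)
  run T_h (needs (3, 1, 1), free (4, 2, 1)); after release of (3, 1, 3) the pool is (7, 3, 4)
  run T_f (needs (1, 0, 4), free (7, 3, 4)); after release of (0, 1, 1) the pool is (7, 4, 5)
  run T_i (needs (6, 0, 0), free (7, 4, 5)); after release of (1, 1, 2) the pool is (8, 5, 7)
The stuck group stays short no matter what:
  T_g still needs (3, 6, 8) but only (8, 5, 7) is free — short on type-A units and type-C units
  T_a still needs (0, 4, 8) but only (8, 5, 7) is free — short on type-C units


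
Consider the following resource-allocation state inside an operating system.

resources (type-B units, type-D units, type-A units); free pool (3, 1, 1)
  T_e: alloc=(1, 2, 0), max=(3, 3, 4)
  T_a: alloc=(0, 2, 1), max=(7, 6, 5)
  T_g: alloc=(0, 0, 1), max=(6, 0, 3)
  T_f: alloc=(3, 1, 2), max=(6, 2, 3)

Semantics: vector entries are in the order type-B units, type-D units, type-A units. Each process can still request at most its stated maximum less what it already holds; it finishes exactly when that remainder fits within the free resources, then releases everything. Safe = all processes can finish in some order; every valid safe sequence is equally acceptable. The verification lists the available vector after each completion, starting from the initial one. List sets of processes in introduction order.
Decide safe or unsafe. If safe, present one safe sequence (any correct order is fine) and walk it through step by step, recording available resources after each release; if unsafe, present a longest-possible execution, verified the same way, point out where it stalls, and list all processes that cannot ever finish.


SAFE. One safe sequence: T_f, T_g, T_e, T_a.
Key observation: the order's first zero-slack moment is T_f ((3, 1, 1) needed, (3, 1, 1) free — a requested resource with nothing to spare).
Walking it through:
  pool = (3, 1, 1)
  T_f needs (3, 1, 1) <= (3, 1, 1) -> finishes; pool += (3, 1, 2) = (6, 2, 3)
  T_g needs (6, 0, 2) <= (6, 2, 3) -> finishes; pool += (0, 0, 1) = (6, 2, 4)
  T_e needs (2, 1, 4) <= (6, 2, 4) -> finishes; pool += (1, 2, 0) = (7, 4, 4)
  T_a needs (7, 4, 4) <= (7, 4, 4) -> finishes; pool += (0, 2, 1) = (7, 6, 5)


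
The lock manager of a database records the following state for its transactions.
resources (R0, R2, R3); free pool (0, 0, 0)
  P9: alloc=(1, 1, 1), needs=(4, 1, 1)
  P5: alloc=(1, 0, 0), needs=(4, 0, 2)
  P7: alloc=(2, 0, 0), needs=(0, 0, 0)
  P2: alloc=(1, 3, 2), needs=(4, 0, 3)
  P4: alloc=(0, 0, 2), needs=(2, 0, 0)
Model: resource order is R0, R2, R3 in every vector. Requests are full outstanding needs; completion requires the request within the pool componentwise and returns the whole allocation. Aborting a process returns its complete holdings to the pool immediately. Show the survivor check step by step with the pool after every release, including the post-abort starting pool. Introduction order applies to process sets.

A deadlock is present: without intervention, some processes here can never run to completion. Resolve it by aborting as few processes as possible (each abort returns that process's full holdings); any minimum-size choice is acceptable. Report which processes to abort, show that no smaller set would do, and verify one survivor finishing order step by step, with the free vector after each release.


Minimum abort set: P5 and P2.
Key observation: the deadlocked P9 becomes finishable only because P5 and P2 released (2, 3, 2); it completes at step 3 below.
No one abort is enough; case by case: P9 alone leaves P5 blocked (short on R0); P5 alone leaves P9 blocked (short on R0 and R2); P7 alone leaves P9 blocked (short on R0 and R2); P2 alone leaves P9 blocked (short on R0); P4 alone leaves P9 blocked (short on R0 and R2).
The survivors complete as P7, P4, P9. Verifying each step (starting from the post-abort pool):
  pool = (2, 3, 2)
  run P7 (needs (0, 0, 0), free (2, 3, 2)); after release of (2, 0, 0) the pool is (4, 3, 2)
  run P4 (needs (2, 0, 0), free (4, 3, 2)); after release of (0, 0, 2) the pool is (4, 3, 4)
  run P9 (needs (4, 1, 1), free (4, 3, 4)); after release of (1, 1, 1) the pool is (5, 4, 5)


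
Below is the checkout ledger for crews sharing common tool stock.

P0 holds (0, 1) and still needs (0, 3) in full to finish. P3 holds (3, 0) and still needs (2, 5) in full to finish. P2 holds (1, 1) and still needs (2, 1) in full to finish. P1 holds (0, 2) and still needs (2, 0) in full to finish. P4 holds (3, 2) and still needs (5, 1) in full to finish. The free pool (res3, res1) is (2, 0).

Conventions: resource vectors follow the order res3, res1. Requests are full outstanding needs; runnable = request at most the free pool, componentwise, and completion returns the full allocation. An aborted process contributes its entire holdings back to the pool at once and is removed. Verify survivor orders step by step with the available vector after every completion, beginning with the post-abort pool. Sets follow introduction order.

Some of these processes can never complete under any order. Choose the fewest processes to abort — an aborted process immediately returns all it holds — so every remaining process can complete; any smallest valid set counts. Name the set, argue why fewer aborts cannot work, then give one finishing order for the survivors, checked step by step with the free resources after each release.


Minimum abort set: P3.
Key observation: P4 could never have finished before the abort; with (3, 0) returned by P3, it fits at step 4.
Minimality: the empty abort set fails — the state is deadlocked as it stands.
Survivors finish in the order: P1, P2, P0, P4. Check, step by step (pool after the aborts first):
  pool = (5, 0)
  P1 needs (2, 0) <= (5, 0) -> finishes; pool += (0, 2) = (5, 2)
  P2 needs (2, 1) <= (5, 2) -> finishes; pool += (1, 1) = (6, 3)
  P0 needs (0, 3) <= (6, 3) -> finishes; pool += (0, 1) = (6, 4)
  P4 needs (5, 1) <= (6, 4) -> finishes; pool += (3, 2) = (9, 6)


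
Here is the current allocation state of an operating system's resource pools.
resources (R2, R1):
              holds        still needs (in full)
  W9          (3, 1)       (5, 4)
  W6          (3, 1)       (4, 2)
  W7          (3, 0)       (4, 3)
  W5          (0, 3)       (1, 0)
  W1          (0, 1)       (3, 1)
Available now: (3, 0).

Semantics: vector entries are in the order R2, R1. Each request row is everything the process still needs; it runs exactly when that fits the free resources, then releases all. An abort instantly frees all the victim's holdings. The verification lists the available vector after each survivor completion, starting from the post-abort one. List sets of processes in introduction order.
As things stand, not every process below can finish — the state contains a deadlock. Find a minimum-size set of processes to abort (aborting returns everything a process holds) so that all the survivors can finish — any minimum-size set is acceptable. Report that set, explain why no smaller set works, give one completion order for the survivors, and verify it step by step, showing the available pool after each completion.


The answer: abort W6.
Key observation: W7 was stuck for good until W6 gave back (3, 1); in the order shown it finishes at step 2.
Why nothing smaller works: aborting no one leaves the state deadlocked as given.
The survivors complete as W5, W7, W1, W9. Verifying each step (starting from the post-abort pool):
  pool = (6, 1)
  W5 needs (1, 0) <= (6, 1) -> finishes; pool += (0, 3) = (6, 4)
  W7 needs (4, 3) <= (6, 4) -> finishes; pool += (3, 0) = (9, 4)
  W1 needs (3, 1) <= (9, 4) -> finishes; pool += (0, 1) = (9, 5)
  W9 needs (5, 4) <= (9, 5) -> finishes; pool += (3, 1) = (12, 6)


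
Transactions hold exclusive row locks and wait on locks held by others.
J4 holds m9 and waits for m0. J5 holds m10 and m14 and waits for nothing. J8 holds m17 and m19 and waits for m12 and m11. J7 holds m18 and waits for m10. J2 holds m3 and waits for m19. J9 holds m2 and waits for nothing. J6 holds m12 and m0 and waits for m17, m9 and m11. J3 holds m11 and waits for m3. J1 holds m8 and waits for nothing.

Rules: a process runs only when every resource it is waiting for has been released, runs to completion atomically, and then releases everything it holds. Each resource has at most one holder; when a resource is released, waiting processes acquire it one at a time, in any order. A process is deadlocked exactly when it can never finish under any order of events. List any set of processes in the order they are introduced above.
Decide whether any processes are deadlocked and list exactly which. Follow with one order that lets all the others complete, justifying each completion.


Deadlocked set: J4, J8, J2, J6 and J3.
Key observation: the knot is the closed ring of waits J4 -> J6 -> J4; J8, J2 and J3 are caught in further circular waits.
The rest can finish in the order J5, J9, J7, J1.
Verifying each step:
  J5 waits on nothing -> runs at once and releases m10 and m14
  J9 waits on nothing -> runs at once and releases m2
  J7 waits on m10 — all released -> runs and releases m18
  J1 waits on nothing -> runs at once and releases m8


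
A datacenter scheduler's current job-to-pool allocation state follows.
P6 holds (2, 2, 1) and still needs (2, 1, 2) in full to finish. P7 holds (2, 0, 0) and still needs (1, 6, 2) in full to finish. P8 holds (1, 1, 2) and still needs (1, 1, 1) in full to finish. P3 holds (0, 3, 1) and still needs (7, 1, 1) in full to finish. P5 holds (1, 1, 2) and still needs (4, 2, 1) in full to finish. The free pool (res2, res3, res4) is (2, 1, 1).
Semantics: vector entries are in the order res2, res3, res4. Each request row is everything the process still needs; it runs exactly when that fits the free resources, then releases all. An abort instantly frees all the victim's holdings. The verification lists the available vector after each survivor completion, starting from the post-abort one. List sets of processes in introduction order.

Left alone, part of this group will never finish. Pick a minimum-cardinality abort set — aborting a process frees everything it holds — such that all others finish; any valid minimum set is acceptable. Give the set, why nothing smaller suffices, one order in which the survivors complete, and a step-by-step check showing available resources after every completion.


Minimum abort set: P7.
Key observation: P3 was stuck for good until P7 gave back (2, 0, 0); in the order shown it finishes at step 3.
Why nothing smaller works: aborting no one leaves the state deadlocked as given.
The survivors complete as P8, P6, P3, P5. Check, step by step (starting from the post-abort pool):
  pool = (4, 1, 1)
  P8: need (1, 1, 1) fits (4, 1, 1); releases (1, 1, 2), pool now (5, 2, 3)
  P6: need (2, 1, 2) fits (5, 2, 3); releases (2, 2, 1), pool now (7, 4, 4)
  P3: need (7, 1, 1) fits (7, 4, 4); releases (0, 3, 1), pool now (7, 7, 5)
  P5: need (4, 2, 1) fits (7, 7, 5); releases (1, 1, 2), pool now (8, 8, 7)


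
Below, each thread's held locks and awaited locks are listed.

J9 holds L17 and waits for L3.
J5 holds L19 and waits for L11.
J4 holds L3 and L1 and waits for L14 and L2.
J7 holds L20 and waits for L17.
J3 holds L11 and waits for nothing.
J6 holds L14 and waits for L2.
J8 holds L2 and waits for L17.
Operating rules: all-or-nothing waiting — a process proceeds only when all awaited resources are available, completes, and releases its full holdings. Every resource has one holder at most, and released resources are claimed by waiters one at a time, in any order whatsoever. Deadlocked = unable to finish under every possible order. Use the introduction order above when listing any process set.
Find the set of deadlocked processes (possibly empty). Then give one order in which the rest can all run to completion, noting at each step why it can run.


The deadlocked set is J9, J4, J7, J6 and J8.
Key observation: the loop J9 -> J4 -> J6 -> J8 -> J9 blocks itself forever; J7 waits into the deadlock from upstream.
The rest can finish in the order J3, J5.
Walking it through:
  run J3 (it waits on nothing); releases L11
  J5: everything it awaited (L11) is free; runs, freeing L19


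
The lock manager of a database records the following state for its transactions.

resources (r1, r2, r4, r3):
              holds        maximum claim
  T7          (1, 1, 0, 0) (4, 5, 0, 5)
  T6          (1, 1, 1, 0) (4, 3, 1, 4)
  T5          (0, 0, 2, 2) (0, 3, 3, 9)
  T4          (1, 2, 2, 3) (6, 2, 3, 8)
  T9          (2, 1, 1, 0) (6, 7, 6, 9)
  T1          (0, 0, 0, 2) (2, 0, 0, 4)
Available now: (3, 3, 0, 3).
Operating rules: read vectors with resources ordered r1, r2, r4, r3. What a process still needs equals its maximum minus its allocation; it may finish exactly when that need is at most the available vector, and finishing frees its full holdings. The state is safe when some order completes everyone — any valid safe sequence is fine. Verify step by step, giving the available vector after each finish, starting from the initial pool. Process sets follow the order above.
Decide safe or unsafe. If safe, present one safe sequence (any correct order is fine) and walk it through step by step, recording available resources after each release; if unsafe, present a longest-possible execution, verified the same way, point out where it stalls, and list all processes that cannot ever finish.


SAFE, for example via the order T1, T6, T7, T4, T5, T9.
Key observation: the order's first zero-slack moment is T6 ((3, 2, 0, 4) needed, (3, 3, 0, 5) free — a requested resource with nothing to spare).
Verifying each step:
  pool = (3, 3, 0, 3)
  run T1 (needs (2, 0, 0, 2), free (3, 3, 0, 3)); after release of (0, 0, 0, 2) the pool is (3, 3, 0, 5)
  run T6 (needs (3, 2, 0, 4), free (3, 3, 0, 5)); after release of (1, 1, 1, 0) the pool is (4, 4, 1, 5)
  run T7 (needs (3, 4, 0, 5), free (4, 4, 1, 5)); after release of (1, 1, 0, 0) the pool is (5, 5, 1, 5)
  run T4 (needs (5, 0, 1, 5), free (5, 5, 1, 5)); after release of (1, 2, 2, 3) the pool is (6, 7, 3, 8)
  run T5 (needs (0, 3, 1, 7), free (6, 7, 3, 8)); after release of (0, 0, 2, 2) the pool is (6, 7, 5, 10)
  run T9 (needs (4, 6, 5, 9), free (6, 7, 5, 10)); after release of (2, 1, 1, 0) the pool is (8, 8, 6, 10)


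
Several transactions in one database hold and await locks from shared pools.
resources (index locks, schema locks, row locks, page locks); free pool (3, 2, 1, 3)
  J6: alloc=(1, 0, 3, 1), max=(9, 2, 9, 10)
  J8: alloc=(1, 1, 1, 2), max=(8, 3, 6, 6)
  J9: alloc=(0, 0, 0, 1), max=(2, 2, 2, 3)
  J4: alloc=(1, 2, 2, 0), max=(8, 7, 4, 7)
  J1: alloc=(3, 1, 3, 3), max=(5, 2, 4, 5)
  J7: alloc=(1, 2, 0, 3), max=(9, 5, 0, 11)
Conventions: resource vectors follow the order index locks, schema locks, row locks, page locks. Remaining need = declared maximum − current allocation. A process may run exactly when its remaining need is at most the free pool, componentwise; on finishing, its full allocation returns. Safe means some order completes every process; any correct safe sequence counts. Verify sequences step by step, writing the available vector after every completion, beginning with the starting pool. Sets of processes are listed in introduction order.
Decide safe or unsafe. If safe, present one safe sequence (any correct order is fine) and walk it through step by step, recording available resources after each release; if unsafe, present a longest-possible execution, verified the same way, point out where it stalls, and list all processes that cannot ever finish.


The state is UNSAFE.
Key observation: J1, J9 can finish, but then (6, 3, 4, 7) is all there is, and the blocked group's index locks demands exceed it.
A maximal execution: J1, J9 — then nothing else fits. Check, step by step:
  pool = (3, 2, 1, 3)
  J1: need (2, 1, 1, 2) fits (3, 2, 1, 3); releases (3, 1, 3, 3), pool now (6, 3, 4, 6)
  J9: need (2, 2, 2, 2) fits (6, 3, 4, 6); releases (0, 0, 0, 1), pool now (6, 3, 4, 7)
  J6 cannot run: need (8, 2, 6, 9) vs free (6, 3, 4, 7) (insufficient index locks, row locks and page locks)
  J8 cannot run: need (7, 2, 5, 4) vs free (6, 3, 4, 7) (insufficient index locks and row locks)
  J4 cannot run: need (7, 5, 2, 7) vs free (6, 3, 4, 7) (insufficient index locks and schema locks)
  J7 cannot run: need (8, 3, 0, 8) vs free (6, 3, 4, 7) (insufficient index locks and page locks)
Permanently blocked: J6, J8, J4 and J7.


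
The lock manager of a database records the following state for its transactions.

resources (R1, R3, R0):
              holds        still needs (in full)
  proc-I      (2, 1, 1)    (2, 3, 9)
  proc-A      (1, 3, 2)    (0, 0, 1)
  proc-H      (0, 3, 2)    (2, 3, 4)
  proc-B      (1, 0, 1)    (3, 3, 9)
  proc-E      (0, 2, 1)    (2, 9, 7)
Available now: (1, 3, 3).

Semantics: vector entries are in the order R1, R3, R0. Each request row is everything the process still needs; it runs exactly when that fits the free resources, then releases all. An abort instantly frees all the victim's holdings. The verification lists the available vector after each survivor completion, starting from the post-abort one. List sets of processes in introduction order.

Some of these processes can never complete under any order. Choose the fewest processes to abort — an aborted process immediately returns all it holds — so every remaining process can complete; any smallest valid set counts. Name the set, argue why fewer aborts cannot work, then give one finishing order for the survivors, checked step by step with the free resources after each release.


Abort proc-I.
Key observation: proc-B had no path to completion before; after the abort of proc-I ((2, 1, 1) returned), step 4 is where it fits.
No smaller set exists: with zero aborts the deadlock remains.
One survivor order: proc-A, proc-H, proc-E, proc-B. Verifying each step (post-abort pool first):
  pool = (3, 4, 4)
  run proc-A (needs (0, 0, 1), free (3, 4, 4)); after release of (1, 3, 2) the pool is (4, 7, 6)
  run proc-H (needs (2, 3, 4), free (4, 7, 6)); after release of (0, 3, 2) the pool is (4, 10, 8)
  run proc-E (needs (2, 9, 7), free (4, 10, 8)); after release of (0, 2, 1) the pool is (4, 12, 9)
  run proc-B (needs (3, 3, 9), free (4, 12, 9)); after release of (1, 0, 1) the pool is (5, 12, 10)


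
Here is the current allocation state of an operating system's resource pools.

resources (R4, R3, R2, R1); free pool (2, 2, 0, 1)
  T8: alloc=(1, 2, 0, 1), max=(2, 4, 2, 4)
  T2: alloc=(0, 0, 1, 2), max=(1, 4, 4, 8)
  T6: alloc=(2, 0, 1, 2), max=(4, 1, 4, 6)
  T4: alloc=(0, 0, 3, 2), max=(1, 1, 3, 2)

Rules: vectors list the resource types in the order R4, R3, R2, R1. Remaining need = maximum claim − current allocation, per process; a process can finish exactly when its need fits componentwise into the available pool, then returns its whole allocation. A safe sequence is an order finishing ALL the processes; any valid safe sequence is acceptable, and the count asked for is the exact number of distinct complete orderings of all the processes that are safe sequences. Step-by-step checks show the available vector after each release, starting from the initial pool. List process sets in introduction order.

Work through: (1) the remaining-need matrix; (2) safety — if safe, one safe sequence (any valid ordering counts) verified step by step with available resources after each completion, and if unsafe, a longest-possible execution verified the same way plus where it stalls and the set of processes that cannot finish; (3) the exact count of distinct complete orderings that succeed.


(1) Need matrix, components ordered R4, R3, R2, R1:
  T8: (1, 2, 2, 3)
  T2: (1, 4, 3, 6)
  T6: (2, 1, 3, 4)
  T4: (1, 1, 0, 0)
(2) SAFE — a valid safe sequence is T4, T8, T6, T2.
Key observation: the order's first zero-slack moment is T8 ((1, 2, 2, 3) needed, (2, 2, 3, 3) free — a requested resource with nothing to spare).
Walking it through:
  pool = (2, 2, 0, 1)
  T4: need (1, 1, 0, 0) fits (2, 2, 0, 1); releases (0, 0, 3, 2), pool now (2, 2, 3, 3)
  T8: need (1, 2, 2, 3) fits (2, 2, 3, 3); releases (1, 2, 0, 1), pool now (3, 4, 3, 4)
  T6: need (2, 1, 3, 4) fits (3, 4, 3, 4); releases (2, 0, 1, 2), pool now (5, 4, 4, 6)
  T2: need (1, 4, 3, 6) fits (5, 4, 4, 6); releases (0, 0, 1, 2), pool now (5, 4, 5, 8)
(3) Exactly 1 of the possible complete orderings is a safe sequence.


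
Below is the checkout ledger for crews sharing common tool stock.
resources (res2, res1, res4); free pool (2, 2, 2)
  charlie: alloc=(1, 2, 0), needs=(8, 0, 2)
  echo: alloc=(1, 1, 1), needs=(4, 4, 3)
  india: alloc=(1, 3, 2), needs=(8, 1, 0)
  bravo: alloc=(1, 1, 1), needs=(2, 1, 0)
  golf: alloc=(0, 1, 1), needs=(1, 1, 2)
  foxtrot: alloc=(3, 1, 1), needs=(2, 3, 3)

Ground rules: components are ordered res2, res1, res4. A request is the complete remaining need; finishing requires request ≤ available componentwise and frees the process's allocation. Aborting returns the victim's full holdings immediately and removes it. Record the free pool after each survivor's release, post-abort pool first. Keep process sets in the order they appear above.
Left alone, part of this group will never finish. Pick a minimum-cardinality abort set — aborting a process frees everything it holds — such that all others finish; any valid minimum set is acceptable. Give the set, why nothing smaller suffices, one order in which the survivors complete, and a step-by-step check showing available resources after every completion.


The answer: abort charlie.
Key observation: aborting charlie returns (1, 2, 0), and india — hopeless before — runs at step 4 with the returned capacity in the pool.
No smaller set exists: with zero aborts the deadlock remains.
The survivors complete as bravo, echo, foxtrot, india, golf. Walking it through (starting from the post-abort pool):
  pool = (3, 4, 2)
  bravo: need (2, 1, 0) fits (3, 4, 2); releases (1, 1, 1), pool now (4, 5, 3)
  echo: need (4, 4, 3) fits (4, 5, 3); releases (1, 1, 1), pool now (5, 6, 4)
  foxtrot: need (2, 3, 3) fits (5, 6, 4); releases (3, 1, 1), pool now (8, 7, 5)
  india: need (8, 1, 0) fits (8, 7, 5); releases (1, 3, 2), pool now (9, 10, 7)
  golf: need (1, 1, 2) fits (9, 10, 7); releases (0, 1, 1), pool now (9, 11, 8)


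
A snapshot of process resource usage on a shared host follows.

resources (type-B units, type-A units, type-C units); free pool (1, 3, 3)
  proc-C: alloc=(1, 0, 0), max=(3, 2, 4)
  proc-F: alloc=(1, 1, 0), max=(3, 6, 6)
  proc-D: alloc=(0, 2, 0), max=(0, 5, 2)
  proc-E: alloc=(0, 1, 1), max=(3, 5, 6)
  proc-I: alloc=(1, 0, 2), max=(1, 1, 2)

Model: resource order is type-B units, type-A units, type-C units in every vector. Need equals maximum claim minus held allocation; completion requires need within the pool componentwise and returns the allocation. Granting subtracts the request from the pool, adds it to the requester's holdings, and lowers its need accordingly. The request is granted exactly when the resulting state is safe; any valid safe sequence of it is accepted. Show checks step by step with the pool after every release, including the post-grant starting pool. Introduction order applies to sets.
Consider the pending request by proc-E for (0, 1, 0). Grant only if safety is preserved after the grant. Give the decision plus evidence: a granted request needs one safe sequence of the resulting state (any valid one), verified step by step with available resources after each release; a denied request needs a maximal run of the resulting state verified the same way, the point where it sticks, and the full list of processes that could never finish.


DENY. Granting would leave the state unsafe.
Key observation: type-A units is the bottleneck — with proc-I, proc-C done the pool holds (3, 2, 5), short of every remaining need.
On the post-grant state, proc-I, proc-C is a maximal run — nothing extends it. Step-by-step check:
  pool = (1, 2, 3)
  proc-I needs (0, 1, 0) <= (1, 2, 3) -> finishes; pool += (1, 0, 2) = (2, 2, 5)
  proc-C needs (2, 2, 4) <= (2, 2, 5) -> finishes; pool += (1, 0, 0) = (3, 2, 5)
  proc-F still needs (2, 5, 6) but only (3, 2, 5) is free — short on type-A units and type-C units
  proc-D still needs (0, 3, 2) but only (3, 2, 5) is free — short on type-A units
  proc-E still needs (3, 3, 5) but only (3, 2, 5) is free — short on type-A units
Post-grant, the permanently blocked set is proc-F, proc-D and proc-E.


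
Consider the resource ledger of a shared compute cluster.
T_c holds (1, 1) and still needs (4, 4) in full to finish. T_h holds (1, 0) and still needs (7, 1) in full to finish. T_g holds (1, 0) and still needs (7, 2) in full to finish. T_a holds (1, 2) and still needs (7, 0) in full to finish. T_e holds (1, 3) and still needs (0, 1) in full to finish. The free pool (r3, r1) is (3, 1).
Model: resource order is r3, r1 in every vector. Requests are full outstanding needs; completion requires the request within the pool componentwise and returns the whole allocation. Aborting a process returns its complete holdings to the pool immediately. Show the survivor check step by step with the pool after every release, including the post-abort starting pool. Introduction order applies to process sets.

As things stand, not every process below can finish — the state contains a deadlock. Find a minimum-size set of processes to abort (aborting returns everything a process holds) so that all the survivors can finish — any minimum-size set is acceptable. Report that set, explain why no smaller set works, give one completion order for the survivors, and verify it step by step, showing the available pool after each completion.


The answer: abort T_h and T_a.
Key observation: T_g could never have finished before the abort; with (2, 2) returned by T_h and T_a, it fits at step 3.
Minimality, checking each single-abort alternative: T_c alone leaves T_h blocked (short on r3); T_h alone leaves T_g blocked (short on r3); T_g alone leaves T_h blocked (short on r3); T_a alone leaves T_h blocked (short on r3); T_e alone leaves T_h blocked (short on r3).
The survivors complete as T_e, T_c, T_g. Step-by-step check (starting from the post-abort pool):
  pool = (5, 3)
  T_e: need (0, 1) fits (5, 3); releases (1, 3), pool now (6, 6)
  T_c: need (4, 4) fits (6, 6); releases (1, 1), pool now (7, 7)
  T_g: need (7, 2) fits (7, 7); releases (1, 0), pool now (8, 7)


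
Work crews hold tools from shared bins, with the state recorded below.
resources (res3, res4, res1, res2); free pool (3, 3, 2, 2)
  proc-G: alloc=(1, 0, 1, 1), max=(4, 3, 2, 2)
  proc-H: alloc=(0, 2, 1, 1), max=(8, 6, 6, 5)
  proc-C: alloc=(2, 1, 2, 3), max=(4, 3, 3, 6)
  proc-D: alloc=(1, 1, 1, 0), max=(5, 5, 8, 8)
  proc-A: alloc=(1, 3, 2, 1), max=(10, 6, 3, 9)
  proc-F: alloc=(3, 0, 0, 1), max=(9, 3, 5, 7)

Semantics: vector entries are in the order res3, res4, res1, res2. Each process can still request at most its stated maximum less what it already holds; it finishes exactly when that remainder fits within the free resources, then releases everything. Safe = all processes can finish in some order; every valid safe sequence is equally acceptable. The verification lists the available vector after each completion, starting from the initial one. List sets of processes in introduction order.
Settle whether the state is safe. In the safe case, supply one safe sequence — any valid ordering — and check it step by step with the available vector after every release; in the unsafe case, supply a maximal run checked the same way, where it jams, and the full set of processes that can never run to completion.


The state is SAFE; one workable sequence: proc-G, proc-C, proc-F, proc-H, proc-A, proc-D.
Key observation: proc-G is the earliest step where a requested resource binds exactly: need (3, 3, 1, 1), pool (3, 3, 2, 2) at its turn.
Walking it through:
  pool = (3, 3, 2, 2)
  run proc-G (needs (3, 3, 1, 1), free (3, 3, 2, 2)); after release of (1, 0, 1, 1) the pool is (4, 3, 3, 3)
  run proc-C (needs (2, 2, 1, 3), free (4, 3, 3, 3)); after release of (2, 1, 2, 3) the pool is (6, 4, 5, 6)
  run proc-F (needs (6, 3, 5, 6), free (6, 4, 5, 6)); after release of (3, 0, 0, 1) the pool is (9, 4, 5, 7)
  run proc-H (needs (8, 4, 5, 4), free (9, 4, 5, 7)); after release of (0, 2, 1, 1) the pool is (9, 6, 6, 8)
  run proc-A (needs (9, 3, 1, 8), free (9, 6, 6, 8)); after release of (1, 3, 2, 1) the pool is (10, 9, 8, 9)
  run proc-D (needs (4, 4, 7, 8), free (10, 9, 8, 9)); after release of (1, 1, 1, 0) the pool is (11, 10, 9, 9)


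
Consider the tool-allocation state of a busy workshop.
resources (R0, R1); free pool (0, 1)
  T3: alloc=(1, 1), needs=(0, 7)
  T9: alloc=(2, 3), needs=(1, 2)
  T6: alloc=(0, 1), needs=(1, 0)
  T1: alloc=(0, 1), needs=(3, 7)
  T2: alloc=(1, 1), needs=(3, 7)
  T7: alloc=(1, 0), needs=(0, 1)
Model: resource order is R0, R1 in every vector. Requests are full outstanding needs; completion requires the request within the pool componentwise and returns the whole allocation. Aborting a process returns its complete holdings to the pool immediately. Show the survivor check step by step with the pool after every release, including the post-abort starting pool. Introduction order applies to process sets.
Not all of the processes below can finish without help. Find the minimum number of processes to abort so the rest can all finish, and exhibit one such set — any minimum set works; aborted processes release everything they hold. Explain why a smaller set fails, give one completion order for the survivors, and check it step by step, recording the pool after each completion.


Minimum abort set: T3 and T1.
Key observation: the returned (1, 2) from T3 and T1 is what brings T2 — unrunnable before, under any order — into play at step 4.
Why nothing smaller works — every single abort fails: T3 alone leaves T1 blocked (short on R1); T9 alone leaves T3 blocked (short on R1); T6 alone leaves T3 blocked (short on R1); T1 alone leaves T3 blocked (short on R1); T2 alone leaves T3 blocked (short on R1); T7 alone leaves T3 blocked (short on R1).
One survivor order: T7, T9, T6, T2. Verifying each step (post-abort pool first):
  pool = (1, 3)
  run T7 (needs (0, 1), free (1, 3)); after release of (1, 0) the pool is (2, 3)
  run T9 (needs (1, 2), free (2, 3)); after release of (2, 3) the pool is (4, 6)
  run T6 (needs (1, 0), free (4, 6)); after release of (0, 1) the pool is (4, 7)
  run T2 (needs (3, 7), free (4, 7)); after release of (1, 1) the pool is (5, 8)


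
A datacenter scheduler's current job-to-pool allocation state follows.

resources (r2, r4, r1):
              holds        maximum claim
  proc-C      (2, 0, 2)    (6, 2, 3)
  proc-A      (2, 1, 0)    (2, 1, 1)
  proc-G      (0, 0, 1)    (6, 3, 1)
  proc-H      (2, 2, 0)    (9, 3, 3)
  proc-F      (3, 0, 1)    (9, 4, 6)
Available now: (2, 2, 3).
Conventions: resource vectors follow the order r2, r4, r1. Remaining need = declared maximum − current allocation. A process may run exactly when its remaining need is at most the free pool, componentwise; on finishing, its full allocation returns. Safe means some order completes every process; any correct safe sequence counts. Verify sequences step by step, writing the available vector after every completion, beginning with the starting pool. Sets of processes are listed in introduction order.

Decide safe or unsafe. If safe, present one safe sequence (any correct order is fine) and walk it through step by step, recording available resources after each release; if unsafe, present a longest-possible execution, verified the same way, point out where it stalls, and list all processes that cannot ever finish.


UNSAFE.
Key observation: after proc-A, proc-C, proc-G the pool peaks at (6, 3, 6), and each blocked process is short somewhere: proc-H on r2; proc-F on r4.
Going as far as possible: proc-A, proc-C, proc-G; after that, nothing fits. Verifying each step:
  pool = (2, 2, 3)
  proc-A needs (0, 0, 1) <= (2, 2, 3) -> finishes; pool += (2, 1, 0) = (4, 3, 3)
  proc-C needs (4, 2, 1) <= (4, 3, 3) -> finishes; pool += (2, 0, 2) = (6, 3, 5)
  proc-G needs (6, 3, 0) <= (6, 3, 5) -> finishes; pool += (0, 0, 1) = (6, 3, 6)
  proc-H still needs (7, 1, 3) but only (6, 3, 6) is free — short on r2
  proc-F still needs (6, 4, 5) but only (6, 3, 6) is free — short on r4
Never able to finish: proc-H and proc-F.


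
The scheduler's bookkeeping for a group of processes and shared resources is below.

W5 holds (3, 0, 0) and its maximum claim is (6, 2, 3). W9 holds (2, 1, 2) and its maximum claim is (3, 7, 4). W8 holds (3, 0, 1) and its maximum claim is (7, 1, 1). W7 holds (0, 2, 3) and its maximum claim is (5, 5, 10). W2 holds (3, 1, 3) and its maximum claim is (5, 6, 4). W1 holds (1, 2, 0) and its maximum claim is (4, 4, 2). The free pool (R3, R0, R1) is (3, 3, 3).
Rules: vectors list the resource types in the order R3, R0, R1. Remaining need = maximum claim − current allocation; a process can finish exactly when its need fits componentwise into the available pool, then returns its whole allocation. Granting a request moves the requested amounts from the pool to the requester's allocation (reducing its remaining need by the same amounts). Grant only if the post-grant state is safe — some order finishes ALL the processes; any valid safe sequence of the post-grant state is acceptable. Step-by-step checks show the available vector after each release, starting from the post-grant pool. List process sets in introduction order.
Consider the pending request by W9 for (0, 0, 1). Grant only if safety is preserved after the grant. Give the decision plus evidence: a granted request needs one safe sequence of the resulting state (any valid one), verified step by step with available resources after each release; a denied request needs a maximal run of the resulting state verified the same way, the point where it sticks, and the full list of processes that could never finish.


GRANT: granting preserves safety; a valid post-grant sequence is W1, W2, W8, W9, W7, W5.
Key observation: the transfer keeps a workable pool ((3, 3, 2)); W1 starts the safe sequence.
Check on the post-grant state, step by step:
  pool = (3, 3, 2)
  run W1 (needs (3, 2, 2), free (3, 3, 2)); after release of (1, 2, 0) the pool is (4, 5, 2)
  run W2 (needs (2, 5, 1), free (4, 5, 2)); after release of (3, 1, 3) the pool is (7, 6, 5)
  run W8 (needs (4, 1, 0), free (7, 6, 5)); after release of (3, 0, 1) the pool is (10, 6, 6)
  run W9 (needs (1, 6, 1), free (10, 6, 6)); after release of (2, 1, 3) the pool is (12, 7, 9)
  run W7 (needs (5, 3, 7), free (12, 7, 9)); after release of (0, 2, 3) the pool is (12, 9, 12)
  run W5 (needs (3, 2, 3), free (12, 9, 12)); after release of (3, 0, 0) the pool is (15, 9, 12)


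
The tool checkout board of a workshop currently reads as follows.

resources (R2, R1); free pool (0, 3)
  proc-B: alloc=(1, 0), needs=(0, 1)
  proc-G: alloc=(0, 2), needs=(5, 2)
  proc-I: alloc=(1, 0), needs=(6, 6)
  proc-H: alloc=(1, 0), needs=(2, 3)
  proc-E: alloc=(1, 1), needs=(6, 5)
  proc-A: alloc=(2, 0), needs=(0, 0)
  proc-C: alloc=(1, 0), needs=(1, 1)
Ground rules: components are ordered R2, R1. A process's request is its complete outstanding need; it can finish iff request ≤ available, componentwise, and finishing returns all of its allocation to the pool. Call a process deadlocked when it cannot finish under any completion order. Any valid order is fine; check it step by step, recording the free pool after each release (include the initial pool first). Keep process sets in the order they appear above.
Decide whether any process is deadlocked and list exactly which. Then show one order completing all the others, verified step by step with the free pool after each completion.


Deadlocked set: proc-I and proc-E.
Key observation: R2 is the bottleneck — with proc-A, proc-H, proc-C, proc-B, proc-G done the pool holds (5, 5), short of every remaining need.
The rest can finish in the order proc-A, proc-H, proc-C, proc-B, proc-G. Walking it through:
  pool = (0, 3)
  run proc-A (needs (0, 0), free (0, 3)); after release of (2, 0) the pool is (2, 3)
  run proc-H (needs (2, 3), free (2, 3)); after release of (1, 0) the pool is (3, 3)
  run proc-C (needs (1, 1), free (3, 3)); after release of (1, 0) the pool is (4, 3)
  run proc-B (needs (0, 1), free (4, 3)); after release of (1, 0) the pool is (5, 3)
  run proc-G (needs (5, 2), free (5, 3)); after release of (0, 2) the pool is (5, 5)
None of the blocked processes ever fits:
  proc-I still needs (6, 6) but only (5, 5) is free — short on R2 and R1
  proc-E still needs (6, 5) but only (5, 5) is free — short on R2


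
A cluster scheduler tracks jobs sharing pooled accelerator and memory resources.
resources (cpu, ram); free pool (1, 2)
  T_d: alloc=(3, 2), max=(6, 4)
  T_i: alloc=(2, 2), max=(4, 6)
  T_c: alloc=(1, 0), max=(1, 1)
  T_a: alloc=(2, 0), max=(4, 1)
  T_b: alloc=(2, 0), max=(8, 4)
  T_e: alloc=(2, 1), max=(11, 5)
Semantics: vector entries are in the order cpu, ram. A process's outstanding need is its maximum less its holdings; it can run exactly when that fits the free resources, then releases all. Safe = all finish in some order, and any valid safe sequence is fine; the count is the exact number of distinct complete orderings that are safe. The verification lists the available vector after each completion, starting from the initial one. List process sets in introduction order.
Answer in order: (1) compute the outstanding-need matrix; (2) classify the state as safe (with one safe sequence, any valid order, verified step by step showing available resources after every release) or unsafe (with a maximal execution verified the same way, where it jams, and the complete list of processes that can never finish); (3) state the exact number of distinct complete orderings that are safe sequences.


(1) Outstanding need per process (order cpu, ram):
  T_d: (3, 2)
  T_i: (2, 4)
  T_c: (0, 1)
  T_a: (2, 1)
  T_b: (6, 4)
  T_e: (9, 4)
(2) SAFE. One safe sequence: T_c, T_a, T_d, T_i, T_e, T_b.
Key observation: the first exact fit in this order is T_a — it needs (2, 1) with (2, 2) free, meeting a requested resource to the last unit.
Verifying each step:
  pool = (1, 2)
  T_c: need (0, 1) fits (1, 2); releases (1, 0), pool now (2, 2)
  T_a: need (2, 1) fits (2, 2); releases (2, 0), pool now (4, 2)
  T_d: need (3, 2) fits (4, 2); releases (3, 2), pool now (7, 4)
  T_i: need (2, 4) fits (7, 4); releases (2, 2), pool now (9, 6)
  T_e: need (9, 4) fits (9, 6); releases (2, 1), pool now (11, 7)
  T_b: need (6, 4) fits (11, 7); releases (2, 0), pool now (13, 7)
(3) The exact count: 4 of the possible complete orderings are safe sequences.


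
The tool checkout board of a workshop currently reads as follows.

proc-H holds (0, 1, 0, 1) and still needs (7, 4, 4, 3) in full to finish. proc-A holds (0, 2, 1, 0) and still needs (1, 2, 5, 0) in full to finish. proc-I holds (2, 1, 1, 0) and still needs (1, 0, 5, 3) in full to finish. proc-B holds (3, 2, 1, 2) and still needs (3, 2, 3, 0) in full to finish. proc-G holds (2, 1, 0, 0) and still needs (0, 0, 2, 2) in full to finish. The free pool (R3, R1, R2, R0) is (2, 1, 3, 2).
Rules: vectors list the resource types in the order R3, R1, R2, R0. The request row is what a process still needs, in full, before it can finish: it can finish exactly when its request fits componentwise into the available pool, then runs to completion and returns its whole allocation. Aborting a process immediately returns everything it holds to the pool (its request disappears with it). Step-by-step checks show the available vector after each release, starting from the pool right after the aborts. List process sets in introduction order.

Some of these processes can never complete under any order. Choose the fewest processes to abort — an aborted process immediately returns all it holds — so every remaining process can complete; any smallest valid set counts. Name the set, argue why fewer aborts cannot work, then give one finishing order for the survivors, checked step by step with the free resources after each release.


Minimum abort set: proc-I.
Key observation: proc-A was stuck for good until proc-I gave back (2, 1, 1, 0); in the order shown it finishes at step 4.
Minimality: the empty abort set fails — the state is deadlocked as it stands.
One survivor order: proc-G, proc-B, proc-H, proc-A. Step-by-step check (post-abort pool first):
  pool = (4, 2, 4, 2)
  run proc-G (needs (0, 0, 2, 2), free (4, 2, 4, 2)); after release of (2, 1, 0, 0) the pool is (6, 3, 4, 2)
  run proc-B (needs (3, 2, 3, 0), free (6, 3, 4, 2)); after release of (3, 2, 1, 2) the pool is (9, 5, 5, 4)
  run proc-H (needs (7, 4, 4, 3), free (9, 5, 5, 4)); after release of (0, 1, 0, 1) the pool is (9, 6, 5, 5)
  run proc-A (needs (1, 2, 5, 0), free (9, 6, 5, 5)); after release of (0, 2, 1, 0) the pool is (9, 8, 6, 5)
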